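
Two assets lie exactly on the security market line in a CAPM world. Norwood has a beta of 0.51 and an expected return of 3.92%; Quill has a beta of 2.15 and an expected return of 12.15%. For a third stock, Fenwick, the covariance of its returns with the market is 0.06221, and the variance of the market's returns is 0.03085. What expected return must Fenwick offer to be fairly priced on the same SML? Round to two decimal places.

11.48%

MRP = (12.15% − 3.92%) / (2.15 − 0.51) = 5.0183%
R_f = 3.92% − 0.51 × 5.0183% = 1.3607%
β_Fenwick = Cov / Var(R_m) = 0.06221 / 0.03085 = 2.0165
E(R_Fenwick) = R_f + β × MRP = 1.3607% + 2.0165 × 5.0183% = 11.48%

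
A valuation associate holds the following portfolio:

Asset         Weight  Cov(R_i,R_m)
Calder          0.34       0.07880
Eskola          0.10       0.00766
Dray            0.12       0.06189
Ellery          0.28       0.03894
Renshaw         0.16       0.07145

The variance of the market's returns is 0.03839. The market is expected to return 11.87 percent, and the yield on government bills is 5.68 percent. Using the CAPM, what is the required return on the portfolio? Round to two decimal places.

β_Calder = 0.07880 / 0.03839 = 2.0526
β_Eskola = 0.00766 / 0.03839 = 0.1995
β_Dray = 0.06189 / 0.03839 = 1.6121
β_Ellery = 0.03894 / 0.03839 = 1.0143
β_Renshaw = 0.07145 / 0.03839 = 1.8612
β_P = Σ w_i β_i = 0.34×2.0526 + 0.10×0.1995 + 0.12×1.6121 + 0.28×1.0143 + 0.16×1.8612 = 1.4931
MRP = 11.87% − 5.68% = 6.19%
E(R_P) = R_f + β_P × MRP = 5.68% + 1.4931 × 6.19% = 14.92%

14.92%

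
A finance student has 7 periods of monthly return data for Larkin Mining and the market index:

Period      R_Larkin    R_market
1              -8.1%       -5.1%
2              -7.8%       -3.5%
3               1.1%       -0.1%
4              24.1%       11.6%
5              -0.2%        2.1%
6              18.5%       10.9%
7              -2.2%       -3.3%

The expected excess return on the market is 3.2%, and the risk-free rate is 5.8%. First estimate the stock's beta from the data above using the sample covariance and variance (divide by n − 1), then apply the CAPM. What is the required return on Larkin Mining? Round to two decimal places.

11.55%

Mean R_i = (-8.1 − 7.8 + 1.1 + 24.1 − 0.2 + 18.5 − 2.2) / 7 = 3.6286%
Mean R_m = (-5.1 − 3.5 − 0.1 + 11.6 + 2.1 + 10.9 − 3.3) / 7 = 1.8000%
Σ(R_i − R̄_i)(R_m − R̄_m) = 510.8300  ⇒  Cov = 510.8300 / 6 = 85.1383
Σ(R_m − R̄_m)² = 284.2600  ⇒  Var(R_m) = 284.2600 / 6 = 47.3767
β = Cov / Var(R_m) = 85.1383 / 47.3767 = 1.7971
E(R) = R_f + β × MRP = 5.8% + 1.7971 × 3.2% = 11.55%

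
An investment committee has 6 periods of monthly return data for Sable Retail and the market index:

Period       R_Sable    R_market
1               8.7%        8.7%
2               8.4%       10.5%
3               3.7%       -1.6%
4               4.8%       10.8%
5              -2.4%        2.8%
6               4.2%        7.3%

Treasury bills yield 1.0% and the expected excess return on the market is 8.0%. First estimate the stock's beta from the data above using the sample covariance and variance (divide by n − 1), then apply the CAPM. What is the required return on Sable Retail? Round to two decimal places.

4.89%

Mean R_i = (8.7 + 8.4 + 3.7 + 4.8 − 2.4 + 4.2) / 6 = 4.5667%
Mean R_m = (8.7 + 10.5 − 1.6 + 10.8 + 2.8 + 7.3) / 6 = 6.4167%
Σ(R_i − R̄_i)(R_m − R̄_m) = 57.9333  ⇒  Cov = 57.9333 / 5 = 11.5867
Σ(R_m − R̄_m)² = 119.2283  ⇒  Var(R_m) = 119.2283 / 5 = 23.8457
β = Cov / Var(R_m) = 11.5867 / 23.8457 = 0.4859
E(R) = R_f + β × MRP = 1.0% + 0.4859 × 8.0% = 4.89%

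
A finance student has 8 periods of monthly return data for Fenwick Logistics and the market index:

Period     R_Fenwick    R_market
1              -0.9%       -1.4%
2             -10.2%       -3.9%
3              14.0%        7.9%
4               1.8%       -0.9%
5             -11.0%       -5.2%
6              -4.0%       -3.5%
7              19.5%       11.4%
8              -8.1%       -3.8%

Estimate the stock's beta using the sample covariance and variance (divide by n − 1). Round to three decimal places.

1.796

Mean R_i = (-0.9 − 10.2 + 14.0 + 1.8 − 11.0 − 4.0 + 19.5 − 8.1) / 8 = 0.1375%
Mean R_m = (-1.4 − 3.9 + 7.9 − 0.9 − 5.2 − 3.5 + 11.4 − 3.8) / 8 = 0.0750%
Σ(R_i − R̄_i)(R_m − R̄_m) = 474.2175  ⇒  Cov = 474.2175 / 7 = 67.7454
Σ(R_m − R̄_m)² = 264.0350  ⇒  Var(R_m) = 264.0350 / 7 = 37.7193
β = Cov / Var(R_m) = 67.7454 / 37.7193 = 1.7960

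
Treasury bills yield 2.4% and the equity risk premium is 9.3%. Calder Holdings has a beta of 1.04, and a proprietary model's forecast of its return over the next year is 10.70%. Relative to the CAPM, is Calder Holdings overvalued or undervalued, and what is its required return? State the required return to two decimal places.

Overvalued; required return 12.07%

Required return = R_f + β·MRP = 2.4% + 1.04 × 9.3% = 12.07%
Forecast 10.70% < required 12.07% → the stock plots below the SML → overvalued.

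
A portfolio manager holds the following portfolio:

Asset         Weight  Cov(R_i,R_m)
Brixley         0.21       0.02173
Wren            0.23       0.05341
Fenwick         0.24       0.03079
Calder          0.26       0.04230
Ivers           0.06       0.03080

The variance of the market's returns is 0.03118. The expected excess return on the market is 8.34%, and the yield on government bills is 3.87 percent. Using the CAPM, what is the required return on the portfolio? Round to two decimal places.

13.79%

β_Brixley = 0.02173 / 0.03118 = 0.6969
β_Wren = 0.05341 / 0.03118 = 1.7130
β_Fenwick = 0.03079 / 0.03118 = 0.9875
β_Calder = 0.04230 / 0.03118 = 1.3566
β_Ivers = 0.03080 / 0.03118 = 0.9878
β_P = Σ w_i β_i = 0.21×0.6969 + 0.23×1.7130 + 0.24×0.9875 + 0.26×1.3566 + 0.06×0.9878 = 1.1893
E(R_P) = R_f + β_P × MRP = 3.87% + 1.1893 × 8.34% = 13.79%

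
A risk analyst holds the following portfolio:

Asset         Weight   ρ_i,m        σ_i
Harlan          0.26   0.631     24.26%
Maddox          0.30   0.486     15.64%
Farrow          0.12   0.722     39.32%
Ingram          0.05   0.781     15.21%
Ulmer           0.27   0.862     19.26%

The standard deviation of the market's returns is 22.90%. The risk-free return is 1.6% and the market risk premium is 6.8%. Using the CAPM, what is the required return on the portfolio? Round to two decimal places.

β_Harlan = 0.631 × 24.26% / 22.90% = 0.6685
β_Maddox = 0.486 × 15.64% / 22.90% = 0.3319
β_Farrow = 0.722 × 39.32% / 22.90% = 1.2397
β_Ingram = 0.781 × 15.21% / 22.90% = 0.5187
β_Ulmer = 0.862 × 19.26% / 22.90% = 0.7250
β_P = Σ w_i β_i = 0.26×0.6685 + 0.30×0.3319 + 0.12×1.2397 + 0.05×0.5187 + 0.27×0.7250 = 0.6438
E(R_P) = R_f + β_P × MRP = 1.6% + 0.6438 × 6.8% = 5.98%

5.98%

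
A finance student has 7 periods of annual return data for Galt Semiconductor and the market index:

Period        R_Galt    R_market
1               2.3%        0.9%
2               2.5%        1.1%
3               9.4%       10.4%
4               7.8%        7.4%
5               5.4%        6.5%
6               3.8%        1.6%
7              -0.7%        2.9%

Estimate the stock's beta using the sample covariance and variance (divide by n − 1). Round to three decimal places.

0.790

Mean R_i = (2.3 + 2.5 + 9.4 + 7.8 + 5.4 + 3.8 − 0.7) / 7 = 4.3571%
Mean R_m = (0.9 + 1.1 + 10.4 + 7.4 + 6.5 + 1.6 + 2.9) / 7 = 4.4000%
Σ(R_i − R̄_i)(R_m − R̄_m) = 65.2500  ⇒  Cov = 65.2500 / 6 = 10.8750
Σ(R_m − R̄_m)² = 82.6400  ⇒  Var(R_m) = 82.6400 / 6 = 13.7733
β = Cov / Var(R_m) = 10.8750 / 13.7733 = 0.7896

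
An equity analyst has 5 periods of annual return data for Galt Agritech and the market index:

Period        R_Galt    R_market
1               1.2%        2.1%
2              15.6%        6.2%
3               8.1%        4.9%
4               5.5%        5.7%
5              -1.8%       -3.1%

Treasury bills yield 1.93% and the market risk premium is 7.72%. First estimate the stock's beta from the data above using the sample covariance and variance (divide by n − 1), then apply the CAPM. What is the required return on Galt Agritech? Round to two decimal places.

Mean R_i = (1.2 + 15.6 + 8.1 + 5.5 − 1.8) / 5 = 5.7200%
Mean R_m = (2.1 + 6.2 + 4.9 + 5.7 − 3.1) / 5 = 3.1600%
Σ(R_i − R̄_i)(R_m − R̄_m) = 85.4840  ⇒  Cov = 85.4840 / 4 = 21.3710
Σ(R_m − R̄_m)² = 59.0320  ⇒  Var(R_m) = 59.0320 / 4 = 14.7580
β = Cov / Var(R_m) = 21.3710 / 14.7580 = 1.4481
E(R) = R_f + β × MRP = 1.93% + 1.4481 × 7.72% = 13.11%

13.11%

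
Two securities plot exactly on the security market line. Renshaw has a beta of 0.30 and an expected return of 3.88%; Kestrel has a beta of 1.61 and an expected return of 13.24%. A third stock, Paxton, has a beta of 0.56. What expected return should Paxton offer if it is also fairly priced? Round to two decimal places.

5.74%

MRP (SML slope) = (13.24% − 3.88%) / (1.61 − 0.30) = 9.36% / 1.31 = 7.1450%
R_f (intercept) = 3.88% − 0.30 × 7.1450% = 1.7365%
E(R_Paxton) = R_f + β × MRP = 1.7365% + 0.56 × 7.1450% = 5.74%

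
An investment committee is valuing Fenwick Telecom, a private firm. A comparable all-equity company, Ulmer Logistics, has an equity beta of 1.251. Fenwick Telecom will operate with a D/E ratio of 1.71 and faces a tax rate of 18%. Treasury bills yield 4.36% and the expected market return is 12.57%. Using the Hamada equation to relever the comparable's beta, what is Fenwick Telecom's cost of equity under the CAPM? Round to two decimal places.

29.03%

β_L = β_U × [1 + (1 − t)(D/E)] = 1.251 × [1 + (1 − 0.18) × 1.71]
    = 1.251 × [1 + 0.82 × 1.71] = 1.251 × 2.4022 = 3.0052
MRP = 12.57% − 4.36% = 8.21%
E(R) = R_f + β_L × MRP = 4.36% + 3.0052 × 8.21% = 29.03%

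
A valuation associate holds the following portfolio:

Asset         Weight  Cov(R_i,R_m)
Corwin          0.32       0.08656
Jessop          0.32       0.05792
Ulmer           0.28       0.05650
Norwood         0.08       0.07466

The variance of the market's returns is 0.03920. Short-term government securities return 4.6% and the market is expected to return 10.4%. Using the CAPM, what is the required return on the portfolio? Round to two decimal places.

β_Corwin = 0.08656 / 0.03920 = 2.2082
β_Jessop = 0.05792 / 0.03920 = 1.4776
β_Ulmer = 0.05650 / 0.03920 = 1.4413
β_Norwood = 0.07466 / 0.03920 = 1.9046
β_P = Σ w_i β_i = 0.32×2.2082 + 0.32×1.4776 + 0.28×1.4413 + 0.08×1.9046 = 1.7354
MRP = 10.4% − 4.6% = 5.80%
E(R_P) = R_f + β_P × MRP = 4.6% + 1.7354 × 5.8% = 14.67%

14.67%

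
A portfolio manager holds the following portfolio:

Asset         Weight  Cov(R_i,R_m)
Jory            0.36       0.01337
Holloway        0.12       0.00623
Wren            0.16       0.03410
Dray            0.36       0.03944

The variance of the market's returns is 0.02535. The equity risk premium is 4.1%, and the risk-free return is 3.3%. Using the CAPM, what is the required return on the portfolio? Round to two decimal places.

7.38%

β_Jory = 0.01337 / 0.02535 = 0.5274
β_Holloway = 0.00623 / 0.02535 = 0.2458
β_Wren = 0.03410 / 0.02535 = 1.3452
β_Dray = 0.03944 / 0.02535 = 1.5558
β_P = Σ w_i β_i = 0.36×0.5274 + 0.12×0.2458 + 0.16×1.3452 + 0.36×1.5558 = 0.9947
E(R_P) = R_f + β_P × MRP = 3.3% + 0.9947 × 4.1% = 7.38%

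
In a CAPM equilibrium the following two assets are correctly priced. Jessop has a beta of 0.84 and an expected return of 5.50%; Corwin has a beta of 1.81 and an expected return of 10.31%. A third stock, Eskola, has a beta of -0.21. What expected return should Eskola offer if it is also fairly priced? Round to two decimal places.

MRP (SML slope) = (10.31% − 5.50%) / (1.81 − 0.84) = 4.81% / 0.97 = 4.9588%
R_f (intercept) = 5.50% − 0.84 × 4.9588% = 1.3346%
E(R_Eskola) = R_f + β × MRP = 1.3346% + -0.21 × 4.9588% = 0.29%

0.29%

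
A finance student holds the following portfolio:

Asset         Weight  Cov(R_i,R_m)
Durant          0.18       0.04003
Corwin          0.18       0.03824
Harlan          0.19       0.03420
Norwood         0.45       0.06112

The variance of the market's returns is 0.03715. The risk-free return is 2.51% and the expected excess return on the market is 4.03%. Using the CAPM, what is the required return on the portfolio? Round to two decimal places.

7.73%

β_Durant = 0.04003 / 0.03715 = 1.0775
β_Corwin = 0.03824 / 0.03715 = 1.0293
β_Harlan = 0.03420 / 0.03715 = 0.9206
β_Norwood = 0.06112 / 0.03715 = 1.6452
β_P = Σ w_i β_i = 0.18×1.0775 + 0.18×1.0293 + 0.19×0.9206 + 0.45×1.6452 = 1.2945
E(R_P) = R_f + β_P × MRP = 2.51% + 1.2945 × 4.03% = 7.73%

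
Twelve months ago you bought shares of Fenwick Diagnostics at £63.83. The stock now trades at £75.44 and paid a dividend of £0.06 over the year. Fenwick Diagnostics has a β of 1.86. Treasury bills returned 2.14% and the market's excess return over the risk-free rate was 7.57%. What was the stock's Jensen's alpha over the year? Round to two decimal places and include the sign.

+2.06%

Realised HPR = (P1 + D1 − P0) / P0 = (75.44 + 0.06 − 63.83) / 63.83 = 11.67 / 63.83 = 18.2829%
CAPM required = R_f + β·MRP = 2.14% + 1.86 × 7.57% = 16.2202%
α = realised − required = 18.2829% − 16.2202% = +2.06%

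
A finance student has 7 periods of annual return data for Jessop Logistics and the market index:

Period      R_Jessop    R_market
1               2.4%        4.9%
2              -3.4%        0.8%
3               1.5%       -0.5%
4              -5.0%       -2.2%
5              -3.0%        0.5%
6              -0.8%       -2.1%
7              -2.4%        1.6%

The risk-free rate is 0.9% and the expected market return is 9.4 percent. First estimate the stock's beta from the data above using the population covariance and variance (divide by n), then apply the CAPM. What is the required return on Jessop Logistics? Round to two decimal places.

Mean R_i = (2.4 − 3.4 + 1.5 − 5.0 − 3.0 − 0.8 − 2.4) / 7 = -1.5286%
Mean R_m = (4.9 + 0.8 − 0.5 − 2.2 + 0.5 − 2.1 + 1.6) / 7 = 0.4286%
Σ(R_i − R̄_i)(R_m − R̄_m) = 20.2157  ⇒  Cov = 20.2157 / 7 = 2.8880
Σ(R_m − R̄_m)² = 35.6743  ⇒  Var(R_m) = 35.6743 / 7 = 5.0963
β = Cov / Var(R_m) = 2.8880 / 5.0963 = 0.5667
MRP = 9.4% − 0.9% = 8.50%
E(R) = R_f + β × MRP = 0.9% + 0.5667 × 8.5% = 5.72%

5.72%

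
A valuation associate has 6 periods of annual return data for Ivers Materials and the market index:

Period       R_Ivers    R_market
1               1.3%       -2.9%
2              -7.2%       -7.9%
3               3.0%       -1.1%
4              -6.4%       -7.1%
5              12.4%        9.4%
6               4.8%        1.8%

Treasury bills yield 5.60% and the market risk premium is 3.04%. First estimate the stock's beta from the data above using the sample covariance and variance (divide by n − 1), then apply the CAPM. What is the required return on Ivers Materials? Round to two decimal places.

9.04%

Mean R_i = (1.3 − 7.2 + 3.0 − 6.4 + 12.4 + 4.8) / 6 = 1.3167%
Mean R_m = (-2.9 − 7.9 − 1.1 − 7.1 + 9.4 + 1.8) / 6 = -1.3000%
Σ(R_i − R̄_i)(R_m − R̄_m) = 230.7200  ⇒  Cov = 230.7200 / 5 = 46.1440
Σ(R_m − R̄_m)² = 203.9000  ⇒  Var(R_m) = 203.9000 / 5 = 40.7800
β = Cov / Var(R_m) = 46.1440 / 40.7800 = 1.1315
E(R) = R_f + β × MRP = 5.60% + 1.1315 × 3.04% = 9.04%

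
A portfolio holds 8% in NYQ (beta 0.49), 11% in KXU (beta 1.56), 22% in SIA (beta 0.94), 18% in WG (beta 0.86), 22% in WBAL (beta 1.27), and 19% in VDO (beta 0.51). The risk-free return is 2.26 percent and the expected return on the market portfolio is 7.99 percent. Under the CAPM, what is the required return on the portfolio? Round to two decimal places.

7.70%

β_P = Σ w_i β_i = 0.08×0.49 + 0.11×1.56 + 0.22×0.94 + 0.18×0.86 + 0.22×1.27 + 0.19×0.51 = 0.9487
MRP = 7.99% − 2.26% = 5.73%
E(R_P) = R_f + β_P × MRP = 2.26% + 0.9487 × 5.73% = 7.70%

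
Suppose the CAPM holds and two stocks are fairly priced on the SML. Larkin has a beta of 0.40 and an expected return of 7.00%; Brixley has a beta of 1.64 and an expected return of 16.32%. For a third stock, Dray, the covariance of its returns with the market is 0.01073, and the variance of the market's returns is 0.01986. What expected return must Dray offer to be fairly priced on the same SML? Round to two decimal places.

8.05%

MRP = (16.32% − 7.00%) / (1.64 − 0.40) = 7.5161%
R_f = 7.00% − 0.40 × 7.5161% = 3.9936%
β_Dray = Cov / Var(R_m) = 0.01073 / 0.01986 = 0.5403
E(R_Dray) = R_f + β × MRP = 3.9936% + 0.5403 × 7.5161% = 8.05%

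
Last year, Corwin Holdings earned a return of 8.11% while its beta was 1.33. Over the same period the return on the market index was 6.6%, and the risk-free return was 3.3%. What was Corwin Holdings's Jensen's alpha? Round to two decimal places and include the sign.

+0.42%

Market excess return = 6.6% − 3.3% = 3.30%
CAPM benchmark = R_f + β(R_m − R_f) = 3.3% + 1.33 × 3.3% = 7.6890%
α = actual − benchmark = 8.11% − 7.6890% = +0.42%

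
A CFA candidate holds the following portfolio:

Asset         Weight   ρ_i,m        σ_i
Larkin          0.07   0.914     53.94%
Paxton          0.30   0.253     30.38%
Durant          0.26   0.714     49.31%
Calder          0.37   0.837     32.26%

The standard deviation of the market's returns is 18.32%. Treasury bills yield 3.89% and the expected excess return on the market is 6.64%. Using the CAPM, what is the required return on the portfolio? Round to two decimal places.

β_Larkin = 0.914 × 53.94% / 18.32% = 2.6911
β_Paxton = 0.253 × 30.38% / 18.32% = 0.4195
β_Durant = 0.714 × 49.31% / 18.32% = 1.9218
β_Calder = 0.837 × 32.26% / 18.32% = 1.4739
β_P = Σ w_i β_i = 0.07×2.6911 + 0.30×0.4195 + 0.26×1.9218 + 0.37×1.4739 = 1.3592
E(R_P) = R_f + β_P × MRP = 3.89% + 1.3592 × 6.64% = 12.92%

12.92%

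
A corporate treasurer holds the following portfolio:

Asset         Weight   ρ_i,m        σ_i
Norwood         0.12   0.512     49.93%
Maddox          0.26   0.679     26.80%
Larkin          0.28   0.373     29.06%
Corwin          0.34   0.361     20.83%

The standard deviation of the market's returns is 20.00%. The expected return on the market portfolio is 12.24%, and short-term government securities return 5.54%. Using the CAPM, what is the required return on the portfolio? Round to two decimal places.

10.03%

β_Norwood = 0.512 × 49.93% / 20.00% = 1.2782
β_Maddox = 0.679 × 26.80% / 20.00% = 0.9099
β_Larkin = 0.373 × 29.06% / 20.00% = 0.5420
β_Corwin = 0.361 × 20.83% / 20.00% = 0.3760
β_P = Σ w_i β_i = 0.12×1.2782 + 0.26×0.9099 + 0.28×0.5420 + 0.34×0.3760 = 0.6696
MRP = 12.24% − 5.54% = 6.70%
E(R_P) = R_f + β_P × MRP = 5.54% + 0.6696 × 6.70% = 10.03%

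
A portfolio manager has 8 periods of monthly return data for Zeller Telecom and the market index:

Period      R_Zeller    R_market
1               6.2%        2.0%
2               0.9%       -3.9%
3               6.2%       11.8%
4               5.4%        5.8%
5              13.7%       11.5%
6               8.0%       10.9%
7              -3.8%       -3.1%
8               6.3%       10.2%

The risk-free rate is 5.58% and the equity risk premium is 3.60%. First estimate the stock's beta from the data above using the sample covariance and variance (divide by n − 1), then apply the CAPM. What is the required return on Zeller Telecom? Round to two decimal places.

Mean R_i = (6.2 + 0.9 + 6.2 + 5.4 + 13.7 + 8.0 − 3.8 + 6.3) / 8 = 5.3625%
Mean R_m = (2.0 − 3.9 + 11.8 + 5.8 + 11.5 + 10.9 − 3.1 + 10.2) / 8 = 5.6500%
Σ(R_i − R̄_i)(R_m − R̄_m) = 191.7750  ⇒  Cov = 191.7750 / 7 = 27.3964
Σ(R_m − R̄_m)² = 301.4200  ⇒  Var(R_m) = 301.4200 / 7 = 43.0600
β = Cov / Var(R_m) = 27.3964 / 43.0600 = 0.6362
E(R) = R_f + β × MRP = 5.58% + 0.6362 × 3.60% = 7.87%

7.87%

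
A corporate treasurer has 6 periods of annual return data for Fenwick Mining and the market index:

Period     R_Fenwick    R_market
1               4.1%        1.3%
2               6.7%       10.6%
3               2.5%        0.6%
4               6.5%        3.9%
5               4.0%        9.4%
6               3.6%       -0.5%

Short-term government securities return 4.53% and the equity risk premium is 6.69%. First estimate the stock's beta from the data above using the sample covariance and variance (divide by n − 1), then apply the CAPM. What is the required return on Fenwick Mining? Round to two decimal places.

Mean R_i = (4.1 + 6.7 + 2.5 + 6.5 + 4.0 + 3.6) / 6 = 4.5667%
Mean R_m = (1.3 + 10.6 + 0.6 + 3.9 + 9.4 − 0.5) / 6 = 4.2167%
Σ(R_i − R̄_i)(R_m − R̄_m) = 23.4633  ⇒  Cov = 23.4633 / 5 = 4.6927
Σ(R_m − R̄_m)² = 111.5483  ⇒  Var(R_m) = 111.5483 / 5 = 22.3097
β = Cov / Var(R_m) = 4.6927 / 22.3097 = 0.2103
E(R) = R_f + β × MRP = 4.53% + 0.2103 × 6.69% = 5.94%

5.94%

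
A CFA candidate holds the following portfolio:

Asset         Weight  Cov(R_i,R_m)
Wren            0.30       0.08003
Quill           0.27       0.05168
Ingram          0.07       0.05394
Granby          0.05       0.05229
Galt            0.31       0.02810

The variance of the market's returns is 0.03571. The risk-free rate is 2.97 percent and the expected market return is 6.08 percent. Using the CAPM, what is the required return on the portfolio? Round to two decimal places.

7.59%

β_Wren = 0.08003 / 0.03571 = 2.2411
β_Quill = 0.05168 / 0.03571 = 1.4472
β_Ingram = 0.05394 / 0.03571 = 1.5105
β_Granby = 0.05229 / 0.03571 = 1.4643
β_Galt = 0.02810 / 0.03571 = 0.7869
β_P = Σ w_i β_i = 0.30×2.2411 + 0.27×1.4472 + 0.07×1.5105 + 0.05×1.4643 + 0.31×0.7869 = 1.4860
MRP = 6.08% − 2.97% = 3.11%
E(R_P) = R_f + β_P × MRP = 2.97% + 1.4860 × 3.11% = 7.59%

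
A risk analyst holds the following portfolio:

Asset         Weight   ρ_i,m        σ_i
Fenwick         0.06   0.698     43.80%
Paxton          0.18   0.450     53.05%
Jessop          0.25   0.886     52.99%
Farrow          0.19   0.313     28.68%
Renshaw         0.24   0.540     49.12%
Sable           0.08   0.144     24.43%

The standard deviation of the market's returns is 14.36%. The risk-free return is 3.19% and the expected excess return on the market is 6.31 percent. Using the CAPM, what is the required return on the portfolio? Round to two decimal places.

14.71%

β_Fenwick = 0.698 × 43.80% / 14.36% = 2.1290
β_Paxton = 0.450 × 53.05% / 14.36% = 1.6624
β_Jessop = 0.886 × 52.99% / 14.36% = 3.2694
β_Farrow = 0.313 × 28.68% / 14.36% = 0.6251
β_Renshaw = 0.540 × 49.12% / 14.36% = 1.8471
β_Sable = 0.144 × 24.43% / 14.36% = 0.2450
β_P = Σ w_i β_i = 0.06×2.1290 + 0.18×1.6624 + 0.25×3.2694 + 0.19×0.6251 + 0.24×1.8471 + 0.08×0.2450 = 1.8260
E(R_P) = R_f + β_P × MRP = 3.19% + 1.8260 × 6.31% = 14.71%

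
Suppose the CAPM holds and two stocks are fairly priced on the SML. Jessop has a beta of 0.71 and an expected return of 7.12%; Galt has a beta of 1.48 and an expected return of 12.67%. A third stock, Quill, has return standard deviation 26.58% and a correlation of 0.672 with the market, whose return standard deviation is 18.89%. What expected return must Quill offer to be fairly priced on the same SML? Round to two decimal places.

8.82%

MRP = (12.67% − 7.12%) / (1.48 − 0.71) = 7.2078%
R_f = 7.12% − 0.71 × 7.2078% = 2.0025%
β_Quill = ρ·σ_i/σ_m = 0.672 × 26.58 / 18.89 = 0.9456
E(R_Quill) = R_f + β × MRP = 2.0025% + 0.9456 × 7.2078% = 8.82%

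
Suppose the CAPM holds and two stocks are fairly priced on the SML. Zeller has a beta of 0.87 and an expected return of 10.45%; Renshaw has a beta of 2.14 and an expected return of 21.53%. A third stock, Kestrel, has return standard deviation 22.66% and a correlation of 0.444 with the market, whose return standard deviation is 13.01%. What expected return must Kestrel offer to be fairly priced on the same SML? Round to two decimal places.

MRP = (21.53% − 10.45%) / (2.14 − 0.87) = 8.7244%
R_f = 10.45% − 0.87 × 8.7244% = 2.8598%
β_Kestrel = ρ·σ_i/σ_m = 0.444 × 22.66 / 13.01 = 0.7733
E(R_Kestrel) = R_f + β × MRP = 2.8598% + 0.7733 × 8.7244% = 9.61%

9.61%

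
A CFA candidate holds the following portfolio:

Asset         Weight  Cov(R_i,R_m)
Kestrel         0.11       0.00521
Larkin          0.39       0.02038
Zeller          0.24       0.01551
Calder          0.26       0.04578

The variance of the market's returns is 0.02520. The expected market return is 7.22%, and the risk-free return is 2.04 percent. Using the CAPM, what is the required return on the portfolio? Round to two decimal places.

7.00%

β_Kestrel = 0.00521 / 0.02520 = 0.2067
β_Larkin = 0.02038 / 0.02520 = 0.8087
β_Zeller = 0.01551 / 0.02520 = 0.6155
β_Calder = 0.04578 / 0.02520 = 1.8167
β_P = Σ w_i β_i = 0.11×0.2067 + 0.39×0.8087 + 0.24×0.6155 + 0.26×1.8167 = 0.9582
MRP = 7.22% − 2.04% = 5.18%
E(R_P) = R_f + β_P × MRP = 2.04% + 0.9582 × 5.18% = 7.00%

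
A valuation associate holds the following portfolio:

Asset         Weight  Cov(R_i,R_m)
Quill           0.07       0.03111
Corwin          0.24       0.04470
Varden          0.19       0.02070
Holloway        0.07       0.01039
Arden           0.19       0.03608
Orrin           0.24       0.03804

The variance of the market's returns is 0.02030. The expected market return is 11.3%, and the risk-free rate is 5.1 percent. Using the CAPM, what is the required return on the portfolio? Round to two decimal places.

β_Quill = 0.03111 / 0.02030 = 1.5325
β_Corwin = 0.04470 / 0.02030 = 2.2020
β_Varden = 0.02070 / 0.02030 = 1.0197
β_Holloway = 0.01039 / 0.02030 = 0.5118
β_Arden = 0.03608 / 0.02030 = 1.7773
β_Orrin = 0.03804 / 0.02030 = 1.8739
β_P = Σ w_i β_i = 0.07×1.5325 + 0.24×2.2020 + 0.19×1.0197 + 0.07×0.5118 + 0.19×1.7773 + 0.24×1.8739 = 1.6527
MRP = 11.3% − 5.1% = 6.20%
E(R_P) = R_f + β_P × MRP = 5.1% + 1.6527 × 6.2% = 15.35%

15.35%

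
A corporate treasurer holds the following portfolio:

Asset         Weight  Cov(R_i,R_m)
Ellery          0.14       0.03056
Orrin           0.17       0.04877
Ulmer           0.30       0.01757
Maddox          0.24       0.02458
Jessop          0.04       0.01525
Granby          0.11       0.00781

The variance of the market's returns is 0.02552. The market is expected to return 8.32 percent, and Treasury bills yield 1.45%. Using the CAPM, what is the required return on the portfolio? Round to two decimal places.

β_Ellery = 0.03056 / 0.02552 = 1.1975
β_Orrin = 0.04877 / 0.02552 = 1.9111
β_Ulmer = 0.01757 / 0.02552 = 0.6885
β_Maddox = 0.02458 / 0.02552 = 0.9632
β_Jessop = 0.01525 / 0.02552 = 0.5976
β_Granby = 0.00781 / 0.02552 = 0.3060
β_P = Σ w_i β_i = 0.14×1.1975 + 0.17×1.9111 + 0.30×0.6885 + 0.24×0.9632 + 0.04×0.5976 + 0.11×0.3060 = 0.9878
MRP = 8.32% − 1.45% = 6.87%
E(R_P) = R_f + β_P × MRP = 1.45% + 0.9878 × 6.87% = 8.24%

8.24%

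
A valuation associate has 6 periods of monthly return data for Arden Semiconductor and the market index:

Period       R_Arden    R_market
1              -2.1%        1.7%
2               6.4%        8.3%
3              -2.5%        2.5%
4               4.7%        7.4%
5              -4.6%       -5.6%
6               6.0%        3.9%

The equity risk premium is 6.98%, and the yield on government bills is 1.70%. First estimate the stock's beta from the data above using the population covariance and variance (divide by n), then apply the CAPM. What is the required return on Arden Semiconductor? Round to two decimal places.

7.51%

Mean R_i = (-2.1 + 6.4 − 2.5 + 4.7 − 4.6 + 6.0) / 6 = 1.3167%
Mean R_m = (1.7 + 8.3 + 2.5 + 7.4 − 5.6 + 3.9) / 6 = 3.0333%
Σ(R_i − R̄_i)(R_m − R̄_m) = 103.2767  ⇒  Cov = 103.2767 / 6 = 17.2128
Σ(R_m − R̄_m)² = 124.1533  ⇒  Var(R_m) = 124.1533 / 6 = 20.6922
β = Cov / Var(R_m) = 17.2128 / 20.6922 = 0.8318
E(R) = R_f + β × MRP = 1.70% + 0.8318 × 6.98% = 7.51%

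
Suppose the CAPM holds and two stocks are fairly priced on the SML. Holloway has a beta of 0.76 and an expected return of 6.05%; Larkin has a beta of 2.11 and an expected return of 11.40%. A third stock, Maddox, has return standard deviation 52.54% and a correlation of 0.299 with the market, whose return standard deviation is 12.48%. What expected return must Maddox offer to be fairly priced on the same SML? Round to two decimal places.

8.03%

MRP = (11.40% − 6.05%) / (2.11 − 0.76) = 3.9630%
R_f = 6.05% − 0.76 × 3.9630% = 3.0381%
β_Maddox = ρ·σ_i/σ_m = 0.299 × 52.54 / 12.48 = 1.2588
E(R_Maddox) = R_f + β × MRP = 3.0381% + 1.2588 × 3.9630% = 8.03%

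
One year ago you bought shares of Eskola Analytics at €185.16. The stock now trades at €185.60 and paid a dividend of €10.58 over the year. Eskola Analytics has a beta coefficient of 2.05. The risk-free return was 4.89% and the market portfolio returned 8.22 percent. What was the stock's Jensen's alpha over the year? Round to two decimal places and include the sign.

Realised HPR = (P1 + D1 − P0) / P0 = (185.60 + 10.58 − 185.16) / 185.16 = 11.02 / 185.16 = 5.9516%
MRP = 8.22% − 4.89% = 3.33%
CAPM required = R_f + β·MRP = 4.89% + 2.05 × 3.33% = 11.7165%
α = realised − required = 5.9516% − 11.7165% = -5.76%

-5.76%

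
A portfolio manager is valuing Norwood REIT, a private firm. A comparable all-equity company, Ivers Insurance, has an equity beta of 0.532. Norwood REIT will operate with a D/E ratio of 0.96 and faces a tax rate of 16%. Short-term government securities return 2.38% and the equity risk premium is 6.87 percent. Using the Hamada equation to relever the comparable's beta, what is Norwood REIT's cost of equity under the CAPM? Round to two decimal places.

β_L = β_U × [1 + (1 − t)(D/E)] = 0.532 × [1 + (1 − 0.16) × 0.96]
    = 0.532 × [1 + 0.84 × 0.96] = 0.532 × 1.8064 = 0.9610
E(R) = R_f + β_L × MRP = 2.38% + 0.9610 × 6.87% = 8.98%

8.98%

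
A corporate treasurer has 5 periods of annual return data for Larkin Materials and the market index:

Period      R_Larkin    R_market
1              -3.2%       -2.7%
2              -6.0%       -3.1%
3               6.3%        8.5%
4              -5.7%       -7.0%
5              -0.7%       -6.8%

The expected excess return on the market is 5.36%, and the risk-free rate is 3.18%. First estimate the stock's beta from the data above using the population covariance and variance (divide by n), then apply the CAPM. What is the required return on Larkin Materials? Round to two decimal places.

6.70%

Mean R_i = (-3.2 − 6.0 + 6.3 − 5.7 − 0.7) / 5 = -1.8600%
Mean R_m = (-2.7 − 3.1 + 8.5 − 7.0 − 6.8) / 5 = -2.2200%
Σ(R_i − R̄_i)(R_m − R̄_m) = 104.8040  ⇒  Cov = 104.8040 / 5 = 20.9608
Σ(R_m − R̄_m)² = 159.7480  ⇒  Var(R_m) = 159.7480 / 5 = 31.9496
β = Cov / Var(R_m) = 20.9608 / 31.9496 = 0.6561
E(R) = R_f + β × MRP = 3.18% + 0.6561 × 5.36% = 6.70%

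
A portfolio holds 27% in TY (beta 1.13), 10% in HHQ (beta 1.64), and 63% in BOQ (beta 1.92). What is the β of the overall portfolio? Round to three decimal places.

1.679

β_P = Σ w_i β_i = 0.27×1.13 + 0.10×1.64 + 0.63×1.92 = 1.6787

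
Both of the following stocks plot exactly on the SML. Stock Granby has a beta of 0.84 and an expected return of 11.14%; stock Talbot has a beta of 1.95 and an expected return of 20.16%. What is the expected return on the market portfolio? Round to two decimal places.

12.44%

Both satisfy E(R) = R_f + β·MRP, so the slope of the SML is
MRP = (20.16% − 11.14%) / (1.95 − 0.84) = 9.02% / 1.11 = 8.1261%
R_f = E(R_Granby) − β_Granby·MRP = 11.14% − 0.84 × 8.1261% = 4.3141%
E(R_m) = R_f + MRP = 4.3141% + 8.1261% = 12.44%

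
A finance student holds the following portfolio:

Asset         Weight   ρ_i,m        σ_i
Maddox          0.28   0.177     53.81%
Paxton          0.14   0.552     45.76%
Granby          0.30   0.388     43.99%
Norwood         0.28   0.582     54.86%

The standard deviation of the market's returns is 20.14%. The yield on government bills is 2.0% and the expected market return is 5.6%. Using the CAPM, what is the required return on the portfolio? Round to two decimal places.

β_Maddox = 0.177 × 53.81% / 20.14% = 0.4729
β_Paxton = 0.552 × 45.76% / 20.14% = 1.2542
β_Granby = 0.388 × 43.99% / 20.14% = 0.8475
β_Norwood = 0.582 × 54.86% / 20.14% = 1.5853
β_P = Σ w_i β_i = 0.28×0.4729 + 0.14×1.2542 + 0.30×0.8475 + 0.28×1.5853 = 1.0061
MRP = 5.6% − 2.0% = 3.60%
E(R_P) = R_f + β_P × MRP = 2.0% + 1.0061 × 3.6% = 5.62%

5.62%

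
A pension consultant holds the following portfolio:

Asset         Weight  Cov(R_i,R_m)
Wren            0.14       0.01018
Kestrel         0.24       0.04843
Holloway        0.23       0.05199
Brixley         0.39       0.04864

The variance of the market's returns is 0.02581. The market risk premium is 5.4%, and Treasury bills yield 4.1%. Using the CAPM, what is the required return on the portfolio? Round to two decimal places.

13.30%

β_Wren = 0.01018 / 0.02581 = 0.3944
β_Kestrel = 0.04843 / 0.02581 = 1.8764
β_Holloway = 0.05199 / 0.02581 = 2.0143
β_Brixley = 0.04864 / 0.02581 = 1.8845
β_P = Σ w_i β_i = 0.14×0.3944 + 0.24×1.8764 + 0.23×2.0143 + 0.39×1.8845 = 1.7038
E(R_P) = R_f + β_P × MRP = 4.1% + 1.7038 × 5.4% = 13.30%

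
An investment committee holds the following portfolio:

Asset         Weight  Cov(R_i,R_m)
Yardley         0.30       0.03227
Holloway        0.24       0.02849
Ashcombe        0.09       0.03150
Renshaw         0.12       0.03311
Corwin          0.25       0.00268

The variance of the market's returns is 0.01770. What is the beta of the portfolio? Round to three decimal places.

1.356

β_Yardley = 0.03227 / 0.01770 = 1.8232
β_Holloway = 0.02849 / 0.01770 = 1.6096
β_Ashcombe = 0.03150 / 0.01770 = 1.7797
β_Renshaw = 0.03311 / 0.01770 = 1.8706
β_Corwin = 0.00268 / 0.01770 = 0.1514
β_P = Σ w_i β_i = 0.30×1.8232 + 0.24×1.6096 + 0.09×1.7797 + 0.12×1.8706 + 0.25×0.1514 = 1.3558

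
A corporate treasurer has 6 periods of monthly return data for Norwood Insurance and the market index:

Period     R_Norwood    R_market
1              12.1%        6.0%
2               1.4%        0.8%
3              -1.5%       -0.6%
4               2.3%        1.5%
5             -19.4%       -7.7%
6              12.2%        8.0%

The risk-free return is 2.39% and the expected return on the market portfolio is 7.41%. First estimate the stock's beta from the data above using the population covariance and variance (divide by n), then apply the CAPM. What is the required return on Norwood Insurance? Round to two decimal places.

Mean R_i = (12.1 + 1.4 − 1.5 + 2.3 − 19.4 + 12.2) / 6 = 1.1833%
Mean R_m = (6.0 + 0.8 − 0.6 + 1.5 − 7.7 + 8.0) / 6 = 1.3333%
Σ(R_i − R̄_i)(R_m − R̄_m) = 315.5833  ⇒  Cov = 315.5833 / 6 = 52.5972
Σ(R_m − R̄_m)² = 151.8733  ⇒  Var(R_m) = 151.8733 / 6 = 25.3122
β = Cov / Var(R_m) = 52.5972 / 25.3122 = 2.0779
MRP = 7.41% − 2.39% = 5.02%
E(R) = R_f + β × MRP = 2.39% + 2.0779 × 5.02% = 12.82%

12.82%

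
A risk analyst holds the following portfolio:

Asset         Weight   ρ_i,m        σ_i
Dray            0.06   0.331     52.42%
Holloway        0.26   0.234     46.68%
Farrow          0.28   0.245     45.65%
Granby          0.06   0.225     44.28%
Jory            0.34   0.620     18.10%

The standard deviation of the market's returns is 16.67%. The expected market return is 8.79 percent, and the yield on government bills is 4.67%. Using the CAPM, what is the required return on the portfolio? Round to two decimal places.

β_Dray = 0.331 × 52.42% / 16.67% = 1.0409
β_Holloway = 0.234 × 46.68% / 16.67% = 0.6553
β_Farrow = 0.245 × 45.65% / 16.67% = 0.6709
β_Granby = 0.225 × 44.28% / 16.67% = 0.5977
β_Jory = 0.620 × 18.10% / 16.67% = 0.6732
β_P = Σ w_i β_i = 0.06×1.0409 + 0.26×0.6553 + 0.28×0.6709 + 0.06×0.5977 + 0.34×0.6732 = 0.6854
MRP = 8.79% − 4.67% = 4.12%
E(R_P) = R_f + β_P × MRP = 4.67% + 0.6854 × 4.12% = 7.49%

7.49%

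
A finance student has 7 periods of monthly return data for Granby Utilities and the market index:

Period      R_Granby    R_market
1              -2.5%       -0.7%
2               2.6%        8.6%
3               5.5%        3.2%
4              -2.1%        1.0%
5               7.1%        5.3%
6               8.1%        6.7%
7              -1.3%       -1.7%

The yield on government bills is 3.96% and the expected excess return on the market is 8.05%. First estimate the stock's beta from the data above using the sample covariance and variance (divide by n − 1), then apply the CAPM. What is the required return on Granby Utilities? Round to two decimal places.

10.95%

Mean R_i = (-2.5 + 2.6 + 5.5 − 2.1 + 7.1 + 8.1 − 1.3) / 7 = 2.4857%
Mean R_m = (-0.7 + 8.6 + 3.2 + 1.0 + 5.3 + 6.7 − 1.7) / 7 = 3.2000%
Σ(R_i − R̄_i)(R_m − R̄_m) = 78.0400  ⇒  Cov = 78.0400 / 6 = 13.0067
Σ(R_m − R̄_m)² = 89.8800  ⇒  Var(R_m) = 89.8800 / 6 = 14.9800
β = Cov / Var(R_m) = 13.0067 / 14.9800 = 0.8683
E(R) = R_f + β × MRP = 3.96% + 0.8683 × 8.05% = 10.95%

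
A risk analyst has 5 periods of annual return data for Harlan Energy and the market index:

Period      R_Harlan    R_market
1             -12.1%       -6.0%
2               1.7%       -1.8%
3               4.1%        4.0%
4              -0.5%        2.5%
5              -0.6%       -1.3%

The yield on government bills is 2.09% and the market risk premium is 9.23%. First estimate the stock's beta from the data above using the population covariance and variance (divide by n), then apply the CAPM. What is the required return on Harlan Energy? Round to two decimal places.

Mean R_i = (-12.1 + 1.7 + 4.1 − 0.5 − 0.6) / 5 = -1.4800%
Mean R_m = (-6.0 − 1.8 + 4.0 + 2.5 − 1.3) / 5 = -0.5200%
Σ(R_i − R̄_i)(R_m − R̄_m) = 81.6220  ⇒  Cov = 81.6220 / 5 = 16.3244
Σ(R_m − R̄_m)² = 61.8280  ⇒  Var(R_m) = 61.8280 / 5 = 12.3656
β = Cov / Var(R_m) = 16.3244 / 12.3656 = 1.3201
E(R) = R_f + β × MRP = 2.09% + 1.3201 × 9.23% = 14.27%

14.27%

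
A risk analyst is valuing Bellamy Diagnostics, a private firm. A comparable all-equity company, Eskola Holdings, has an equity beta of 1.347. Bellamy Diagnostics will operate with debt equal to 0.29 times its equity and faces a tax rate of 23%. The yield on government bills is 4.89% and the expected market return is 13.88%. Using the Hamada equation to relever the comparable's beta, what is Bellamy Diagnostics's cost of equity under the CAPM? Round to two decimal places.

19.70%

β_L = β_U × [1 + (1 − t)(D/E)] = 1.347 × [1 + (1 − 0.23) × 0.29]
    = 1.347 × [1 + 0.77 × 0.29] = 1.347 × 1.2233 = 1.6478
MRP = 13.88% − 4.89% = 8.99%
E(R) = R_f + β_L × MRP = 4.89% + 1.6478 × 8.99% = 19.70%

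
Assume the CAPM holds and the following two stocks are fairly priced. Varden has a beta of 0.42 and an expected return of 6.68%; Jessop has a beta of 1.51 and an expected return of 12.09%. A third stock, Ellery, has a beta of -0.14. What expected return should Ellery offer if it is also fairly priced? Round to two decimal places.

3.90%

MRP (SML slope) = (12.09% − 6.68%) / (1.51 − 0.42) = 5.41% / 1.09 = 4.9633%
R_f (intercept) = 6.68% − 0.42 × 4.9633% = 4.5954%
E(R_Ellery) = R_f + β × MRP = 4.5954% + -0.14 × 4.9633% = 3.90%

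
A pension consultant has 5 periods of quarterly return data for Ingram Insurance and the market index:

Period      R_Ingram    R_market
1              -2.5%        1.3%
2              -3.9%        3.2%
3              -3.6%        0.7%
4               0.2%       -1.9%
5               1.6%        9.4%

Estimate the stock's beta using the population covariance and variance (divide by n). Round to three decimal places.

0.239

Mean R_i = (-2.5 − 3.9 − 3.6 + 0.2 + 1.6) / 5 = -1.6400%
Mean R_m = (1.3 + 3.2 + 0.7 − 1.9 + 9.4) / 5 = 2.5400%
Σ(R_i − R̄_i)(R_m − R̄_m) = 17.2380  ⇒  Cov = 17.2380 / 5 = 3.4476
Σ(R_m − R̄_m)² = 72.1320  ⇒  Var(R_m) = 72.1320 / 5 = 14.4264
β = Cov / Var(R_m) = 3.4476 / 14.4264 = 0.2390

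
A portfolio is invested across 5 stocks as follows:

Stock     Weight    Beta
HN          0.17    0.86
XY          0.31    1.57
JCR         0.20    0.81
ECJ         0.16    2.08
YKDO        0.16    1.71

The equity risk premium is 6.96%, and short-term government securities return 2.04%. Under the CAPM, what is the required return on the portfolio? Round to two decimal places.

β_P = Σ w_i β_i = 0.17×0.86 + 0.31×1.57 + 0.20×0.81 + 0.16×2.08 + 0.16×1.71 = 1.4013
E(R_P) = R_f + β_P × MRP = 2.04% + 1.4013 × 6.96% = 11.79%

11.79%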